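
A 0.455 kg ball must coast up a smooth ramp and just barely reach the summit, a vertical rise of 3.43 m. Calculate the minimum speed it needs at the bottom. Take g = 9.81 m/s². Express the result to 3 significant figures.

v = 8.20 m/s

At the top it is momentarily at rest, so all KE converts to PE: ½mv² = mgh
v = √(2gh) = √(2 × 9.81 × 3.43) = 8.203 m/s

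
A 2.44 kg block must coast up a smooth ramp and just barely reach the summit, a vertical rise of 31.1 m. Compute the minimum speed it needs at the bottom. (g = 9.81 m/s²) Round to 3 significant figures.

At the top it is momentarily at rest, so all KE converts to PE: ½mv² = mgh
v = √(2gh) = √(2 × 9.81 × 31.1) = 24.70 m/s

v = 24.7 m/s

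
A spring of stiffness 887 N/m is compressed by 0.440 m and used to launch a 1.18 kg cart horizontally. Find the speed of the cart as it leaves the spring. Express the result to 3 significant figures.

v = 12.1 m/s

Conservation of energy: ½kx² = ½mv²
v = x√(k/m) = 0.440 × √(887/1.18) = 12.06 m/s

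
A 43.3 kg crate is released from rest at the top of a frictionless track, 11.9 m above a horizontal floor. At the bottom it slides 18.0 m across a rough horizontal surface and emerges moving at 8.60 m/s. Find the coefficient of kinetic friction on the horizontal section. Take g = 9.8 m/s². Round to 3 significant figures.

Applying the work–energy principle:
mgh = ½mv² + μ_k m g d
mgh = 5049.6 J; ½mv² = 1601.2 J
W_f = 5049.6 − 1601.2 = 3448 J
μ_k = W_f/(mg·d) = 3448/(424.3 × 18.0) = 0.4515

μ_k = 0.451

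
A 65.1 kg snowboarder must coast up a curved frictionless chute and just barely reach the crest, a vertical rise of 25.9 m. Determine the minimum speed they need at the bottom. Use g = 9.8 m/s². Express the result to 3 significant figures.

v = 22.5 m/s

At the top they are momentarily at rest, so all KE converts to PE: ½mv² = mgh
v = √(2gh) = √(2 × 9.8 × 25.9) = 22.53 m/s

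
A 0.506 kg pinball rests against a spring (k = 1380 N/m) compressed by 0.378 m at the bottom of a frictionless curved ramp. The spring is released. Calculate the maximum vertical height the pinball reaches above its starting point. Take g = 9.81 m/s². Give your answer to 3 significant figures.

h = 19.9 m

Energy conservation from release to the highest point: ½kx² = mgh
h = kx²/(2mg) = (1380)(0.378)²/(2 × 0.506 × 9.81) = 19.86 m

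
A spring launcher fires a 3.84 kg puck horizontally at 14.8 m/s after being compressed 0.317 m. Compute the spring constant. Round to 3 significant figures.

Energy stored in the spring equals the launch KE: ½kx² = ½mv²
k = mv²/x² = (3.84)(14.8)²/(0.317)² = 8370 N/m

k = 8370 N/m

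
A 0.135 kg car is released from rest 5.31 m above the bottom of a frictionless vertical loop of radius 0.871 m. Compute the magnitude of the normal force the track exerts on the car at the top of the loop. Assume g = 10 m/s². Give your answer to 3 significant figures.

Energy from release to top (height 2r): mgh = ½mv_top² + mg(2r)
v_top² = 2g(h − 2r) = 2(10)(5.31 − 1.742) = 71.360 m²/s²
At the top, both N and weight point toward the centre: N + mg = mv_top²/r
N = m(v_top²/r − g) = 0.135(71.360/0.871 − 10) = 9.710 N

N = 9.71 N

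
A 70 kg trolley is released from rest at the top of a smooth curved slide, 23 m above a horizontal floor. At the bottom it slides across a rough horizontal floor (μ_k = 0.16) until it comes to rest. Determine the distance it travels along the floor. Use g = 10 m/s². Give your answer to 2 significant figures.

d = 140 m

Energy bookkeeping (friction removes W_f = μ_k N d):
At rest all PE has been dissipated by friction: mgh = μ_k m g d
d = h/μ_k = 23/0.16 = 143.8 m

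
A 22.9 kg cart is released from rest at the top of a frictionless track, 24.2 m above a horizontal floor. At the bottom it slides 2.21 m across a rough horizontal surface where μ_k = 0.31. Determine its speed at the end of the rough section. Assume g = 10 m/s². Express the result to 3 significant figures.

Applying the work–energy principle:
mgh = ½mv² + μ_k m g d
W_f = μ_k mg d = (0.31)(22.9)(10)(2.21) = 156.9 J
½mv² = mgh − W_f = 5541.8 − 156.9 = 5384.9 J
v = √(2 × 5384.9/22.9) = 21.69 m/s

v = 21.7 m/s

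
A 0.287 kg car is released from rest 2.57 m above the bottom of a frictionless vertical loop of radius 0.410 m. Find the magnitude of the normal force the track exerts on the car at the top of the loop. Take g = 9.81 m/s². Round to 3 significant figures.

Energy from release to top (height 2r): mgh = ½mv_top² + mg(2r)
v_top² = 2g(h − 2r) = 2(9.81)(2.57 − 0.8200) = 34.335 m²/s²
At the top, both N and weight point toward the centre: N + mg = mv_top²/r
N = m(v_top²/r − g) = 0.287(34.335/0.410 − 9.81) = 21.22 N

N = 21.2 N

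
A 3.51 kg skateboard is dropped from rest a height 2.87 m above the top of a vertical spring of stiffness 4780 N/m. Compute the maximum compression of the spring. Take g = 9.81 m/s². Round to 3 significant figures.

x = 0.211 m

Let x be the compression. The total drop is H + x, and the skateboard is instantaneously at rest at max compression, so energy conservation gives:
mg(H + x) = ½kx²
½(4780)x² − (3.51)(9.81)x − (3.51)(9.81)(2.87) = 0
2390x² − 34.43x − 98.82 = 0
x = [34.43 + √(1186 + 944748)]/(2 × 2390) = 0.2107 m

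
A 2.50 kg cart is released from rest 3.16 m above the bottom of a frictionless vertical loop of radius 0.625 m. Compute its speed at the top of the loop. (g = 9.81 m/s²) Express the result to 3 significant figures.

v = 6.12 m/s

Energy conservation: mgh = ½mv_top² + mg(2r)
v_top² = 2g(h − 2r) = 2(9.81)(3.16 − 1.250) = 37.47
v_top = 6.122 m/s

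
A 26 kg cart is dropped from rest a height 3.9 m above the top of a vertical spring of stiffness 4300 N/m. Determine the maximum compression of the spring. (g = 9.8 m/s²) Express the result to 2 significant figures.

Take the reference level at the top of the uncompressed spring. At max compression the cart has fallen H + x and is momentarily at rest:
mg(H + x) = ½kx²
½(4300)x² − (26)(9.8)x − (26)(9.8)(3.9) = 0
2150x² − 254.8x − 993.7 = 0
x = [254.8 + √(64923 + 8.5460e+06)]/(2 × 2150) = 0.7417 m

x = 0.74 m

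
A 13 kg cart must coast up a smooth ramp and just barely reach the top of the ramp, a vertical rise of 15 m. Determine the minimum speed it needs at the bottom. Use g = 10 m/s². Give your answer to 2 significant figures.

v = 17 m/s

At the top it is momentarily at rest, so all KE converts to PE: ½mv² = mgh
v = √(2gh) = √(2 × 10 × 15) = 17.32 m/s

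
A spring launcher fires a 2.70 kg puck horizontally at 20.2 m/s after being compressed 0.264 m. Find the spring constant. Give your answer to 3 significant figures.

½kx² = ½mv²
k = mv²/x² = (2.70)(20.2)²/(0.264)² = 15807 N/m

k = 15800 N/m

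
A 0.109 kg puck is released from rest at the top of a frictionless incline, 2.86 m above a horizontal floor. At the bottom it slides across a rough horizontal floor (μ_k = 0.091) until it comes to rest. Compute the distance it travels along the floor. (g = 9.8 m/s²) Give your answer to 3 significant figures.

d = 31.4 m

Applying the work–energy principle:
At rest all PE has been dissipated by friction: mgh = μ_k m g d
d = h/μ_k = 2.86/0.091 = 31.43 m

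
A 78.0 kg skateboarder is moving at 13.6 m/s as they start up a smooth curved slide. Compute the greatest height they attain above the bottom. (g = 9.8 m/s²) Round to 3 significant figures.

h = 9.44 m

By energy conservation, ½mv² = mgh
h = v²/(2g) = 13.6²/(2 × 9.8) = 9.437 m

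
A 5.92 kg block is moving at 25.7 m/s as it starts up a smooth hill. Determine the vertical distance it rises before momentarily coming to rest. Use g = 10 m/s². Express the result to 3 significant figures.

Setting KE at the bottom equal to PE gained: ½mv² = mgh
h = v²/(2g) = 25.7²/(2 × 10) = 33.02 m

h = 33.0 m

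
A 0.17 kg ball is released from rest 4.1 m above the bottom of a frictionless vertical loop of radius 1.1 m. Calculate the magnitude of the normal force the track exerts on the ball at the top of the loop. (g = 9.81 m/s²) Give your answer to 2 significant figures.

Energy from release to top (height 2r): mgh = ½mv_top² + mg(2r)
v_top² = 2g(h − 2r) = 2(9.81)(4.1 − 2.200) = 37.278 m²/s²
At the top, both N and weight point toward the centre: N + mg = mv_top²/r
N = m(v_top²/r − g) = 0.17(37.278/1.1 − 9.81) = 4.093 N

N = 4.1 N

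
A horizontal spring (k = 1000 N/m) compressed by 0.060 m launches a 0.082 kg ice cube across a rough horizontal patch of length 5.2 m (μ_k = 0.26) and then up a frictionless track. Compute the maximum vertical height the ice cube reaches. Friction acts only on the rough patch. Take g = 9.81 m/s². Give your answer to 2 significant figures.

Spring energy: E₀ = ½kx² = ½(1000)(0.060)² = 1.8000 J
Friction: W_f = μ_k mg d = (0.26)(0.082)(9.81)(5.2) = 1.088 J
Energy at base of ramp: E = 1.8000 − 1.088 = 0.71242 J
At max height all remaining energy is PE: mgh = E ⇒ h = E/(mg) = 0.71242/(0.082 × 9.81) = 0.8856 m

h = 0.89 m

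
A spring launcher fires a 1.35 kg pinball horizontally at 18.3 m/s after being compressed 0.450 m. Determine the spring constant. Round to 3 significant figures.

k = 2230 N/m

Spring PE at full compression equals KE at release: ½kx² = ½mv²
k = mv²/x² = (1.35)(18.3)²/(0.450)² = 2233 N/m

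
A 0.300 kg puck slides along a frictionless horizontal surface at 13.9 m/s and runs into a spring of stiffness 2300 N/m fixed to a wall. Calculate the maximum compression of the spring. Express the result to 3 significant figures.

x = 0.159 m

At max compression the puck is momentarily at rest: ½mv² = ½kx²
x = v√(m/k) = 13.9 × √(0.300/2300) = 0.1587 m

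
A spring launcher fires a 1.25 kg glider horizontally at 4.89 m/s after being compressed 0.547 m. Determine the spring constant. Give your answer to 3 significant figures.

½kx² = ½mv²
k = mv²/x² = (1.25)(4.89)²/(0.547)² = 99.90 N/m

k = 99.9 N/m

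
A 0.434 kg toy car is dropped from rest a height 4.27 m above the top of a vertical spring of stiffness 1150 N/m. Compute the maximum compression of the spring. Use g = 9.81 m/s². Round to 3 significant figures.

x = 0.182 m

Let x be the compression. The total drop is H + x, and the car is instantaneously at rest at max compression, so energy conservation gives:
mg(H + x) = ½kx²
½(1150)x² − (0.434)(9.81)x − (0.434)(9.81)(4.27) = 0
575.0x² − 4.258x − 18.18 = 0
x = [4.258 + √(18.13 + 41813)]/(2 × 575.0) = 0.1816 m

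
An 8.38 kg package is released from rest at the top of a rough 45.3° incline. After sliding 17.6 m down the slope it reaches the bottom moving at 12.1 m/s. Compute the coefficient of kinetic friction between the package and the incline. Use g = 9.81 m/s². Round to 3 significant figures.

μ_k = 0.408

Energy balance down the incline: mg L sinθ − ½mv² = μ_k (mg cosθ) L
mgL sinθ = 1028.4 J; ½mv² = 613.46 J
W_f = 1028.4 − 613.46 = 415.0 J
μ_k = W_f/(mg cosθ · L) = 415.0/(57.82 × 17.6) = 0.4077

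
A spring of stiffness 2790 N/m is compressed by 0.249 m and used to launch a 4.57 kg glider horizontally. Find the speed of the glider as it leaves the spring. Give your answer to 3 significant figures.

v = 6.15 m/s

The glider leaves the spring when the spring is at natural length, so ½kx² = ½mv²
v = x√(k/m) = 0.249 × √(2790/4.57) = 6.152 m/s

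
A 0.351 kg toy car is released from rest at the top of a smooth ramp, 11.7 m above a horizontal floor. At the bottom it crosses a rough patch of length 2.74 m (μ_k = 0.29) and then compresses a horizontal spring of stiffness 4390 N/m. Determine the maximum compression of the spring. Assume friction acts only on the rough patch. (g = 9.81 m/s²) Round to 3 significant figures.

Initial energy: E₁ = mgh = (0.351)(9.81)(11.7) = 40.287 J
Friction removes W_f = μ_k mg d = (0.29)(0.351)(9.81)(2.74) = 2.736 J
Energy reaching the spring: E = 40.287 − 2.736 = 37.551 J
At max compression ½kx² = E ⇒ x = √(2E/k) = √(2 × 37.551/4390) = 0.1308 m

x = 0.131 m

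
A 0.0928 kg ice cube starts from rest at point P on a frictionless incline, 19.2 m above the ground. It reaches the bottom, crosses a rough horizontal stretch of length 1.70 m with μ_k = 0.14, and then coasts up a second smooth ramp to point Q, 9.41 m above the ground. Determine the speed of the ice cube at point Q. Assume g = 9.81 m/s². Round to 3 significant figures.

v = 13.7 m/s

Energy at P: mgh₁ = (0.0928)(9.81)(19.2) = 17.479 J
Friction loss: W_f = μ_k mg d = 0.2167 J
At Q: ½mv² + mgh₂ = mgh₁ − W_f
½mv² = 17.479 − 0.2167 − 8.5666 = 8.6958 J
v = √(2 × 8.6958/0.0928) = 13.69 m/s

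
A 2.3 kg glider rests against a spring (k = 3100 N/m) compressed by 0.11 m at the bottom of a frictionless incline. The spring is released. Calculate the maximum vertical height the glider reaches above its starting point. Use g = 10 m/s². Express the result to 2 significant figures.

h = 0.82 m

Energy conservation from release to the highest point: ½kx² = mgh
h = kx²/(2mg) = (3100)(0.11)²/(2 × 2.3 × 10) = 0.8154 m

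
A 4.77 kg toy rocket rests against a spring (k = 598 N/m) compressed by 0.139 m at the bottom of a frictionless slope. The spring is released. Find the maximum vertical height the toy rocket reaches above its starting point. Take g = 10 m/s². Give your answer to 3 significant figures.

h = 0.121 m

At maximum height the toy rocket is at rest, so ½kx² = mgh
h = kx²/(2mg) = (598)(0.139)²/(2 × 4.77 × 10) = 0.1211 m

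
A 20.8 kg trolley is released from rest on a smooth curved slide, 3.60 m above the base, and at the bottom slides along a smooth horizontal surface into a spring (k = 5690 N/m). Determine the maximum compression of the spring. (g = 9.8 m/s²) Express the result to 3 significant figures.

x = 0.508 m

Gravitational PE at the top equals spring PE at max compression: mgh = ½kx²
x = √(2mgh/k) = √(2 × 20.8 × 9.8 × 3.60 / 5690) = 0.5079 m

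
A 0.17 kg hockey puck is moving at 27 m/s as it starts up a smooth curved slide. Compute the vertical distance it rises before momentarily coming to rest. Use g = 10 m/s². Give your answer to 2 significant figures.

h = 36 m

Setting KE at the bottom equal to PE gained: ½mv² = mgh
h = v²/(2g) = 27²/(2 × 10) = 36.45 m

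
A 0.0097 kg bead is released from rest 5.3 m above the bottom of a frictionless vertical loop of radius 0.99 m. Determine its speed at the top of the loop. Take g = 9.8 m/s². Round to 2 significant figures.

v = 8.1 m/s

Energy conservation: mgh = ½mv_top² + mg(2r)
v_top² = 2g(h − 2r) = 2(9.8)(5.3 − 1.980) = 65.07
v_top = 8.067 m/s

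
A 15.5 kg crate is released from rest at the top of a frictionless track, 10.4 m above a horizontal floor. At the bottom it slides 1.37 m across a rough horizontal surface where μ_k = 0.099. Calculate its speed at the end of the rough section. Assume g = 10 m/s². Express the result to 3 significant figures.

Applying the work–energy principle:
mgh = ½mv² + μ_k m g d
W_f = μ_k mg d = (0.099)(15.5)(10)(1.37) = 21.02 J
½mv² = mgh − W_f = 1612.0 − 21.02 = 1591.0 J
v = √(2 × 1591.0/15.5) = 14.33 m/s

v = 14.3 m/s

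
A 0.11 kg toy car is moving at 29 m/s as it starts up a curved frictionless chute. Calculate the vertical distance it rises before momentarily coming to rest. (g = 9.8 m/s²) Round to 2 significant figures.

h = 43 m

Setting KE at the bottom equal to PE gained: ½mv² = mgh
h = v²/(2g) = 29²/(2 × 9.8) = 42.91 m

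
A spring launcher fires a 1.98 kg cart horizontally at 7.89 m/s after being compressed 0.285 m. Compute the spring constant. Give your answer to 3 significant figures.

Energy stored in the spring equals the launch KE: ½kx² = ½mv²
k = mv²/x² = (1.98)(7.89)²/(0.285)² = 1518 N/m

k = 1520 N/m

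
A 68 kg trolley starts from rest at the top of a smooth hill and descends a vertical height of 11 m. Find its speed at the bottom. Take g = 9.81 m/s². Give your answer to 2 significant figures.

v = 15 m/s

Energy conservation between the two points: mgh = ½mv²
The mass cancels from both sides.
v = √(2gh) = √(2 × 9.81 × 11) = √215.82 = 14.69 m/s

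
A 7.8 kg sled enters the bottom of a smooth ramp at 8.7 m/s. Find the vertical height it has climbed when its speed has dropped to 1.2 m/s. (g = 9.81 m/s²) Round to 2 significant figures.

Conservation of energy: ½mv₁² = ½mv₂² + mgh
h = (v₁² − v₂²)/(2g) = (8.7² − 1.2²)/(2 × 9.81) = 3.784 m

h = 3.8 m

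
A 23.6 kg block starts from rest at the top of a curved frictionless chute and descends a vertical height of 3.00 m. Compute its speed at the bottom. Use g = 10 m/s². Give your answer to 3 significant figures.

By conservation of mechanical energy, mgh = ½mv²
v = √(2gh) = √(2 × 10 × 3.00) = √60.000 = 7.746 m/s

v = 7.75 m/s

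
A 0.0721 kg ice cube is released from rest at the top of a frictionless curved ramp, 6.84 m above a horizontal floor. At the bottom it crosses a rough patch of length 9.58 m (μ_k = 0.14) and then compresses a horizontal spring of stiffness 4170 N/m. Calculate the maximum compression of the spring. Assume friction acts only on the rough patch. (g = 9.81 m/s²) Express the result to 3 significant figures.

Initial energy: E₁ = mgh = (0.0721)(9.81)(6.84) = 4.8379 J
Friction removes W_f = μ_k mg d = (0.14)(0.0721)(9.81)(9.58) = 0.9486 J
Energy reaching the spring: E = 4.8379 − 0.9486 = 3.8893 J
At max compression ½kx² = E ⇒ x = √(2E/k) = √(2 × 3.8893/4170) = 0.04319 m

x = 0.0432 m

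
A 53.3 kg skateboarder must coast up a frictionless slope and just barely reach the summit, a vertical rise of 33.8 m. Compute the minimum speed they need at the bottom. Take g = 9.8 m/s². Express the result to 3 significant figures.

At the top they are momentarily at rest, so all KE converts to PE: ½mv² = mgh
v = √(2gh) = √(2 × 9.8 × 33.8) = 25.74 m/s

v = 25.7 m/s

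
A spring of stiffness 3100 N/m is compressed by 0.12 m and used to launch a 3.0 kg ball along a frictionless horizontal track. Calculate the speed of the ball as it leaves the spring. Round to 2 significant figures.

v = 3.9 m/s

The ball leaves the spring when the spring is at natural length, so ½kx² = ½mv²
v = x√(k/m) = 0.12 × √(3100/3.0) = 3.857 m/s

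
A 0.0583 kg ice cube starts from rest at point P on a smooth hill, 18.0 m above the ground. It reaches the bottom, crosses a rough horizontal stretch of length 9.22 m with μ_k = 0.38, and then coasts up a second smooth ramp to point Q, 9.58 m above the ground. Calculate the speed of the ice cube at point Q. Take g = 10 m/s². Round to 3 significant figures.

Energy at P: mgh₁ = (0.0583)(10)(18.0) = 10.494 J
Friction loss: W_f = μ_k mg d = 2.043 J
At Q: ½mv² + mgh₂ = mgh₁ − W_f
½mv² = 10.494 − 2.043 − 5.5851 = 2.8663 J
v = √(2 × 2.8663/0.0583) = 9.916 m/s

v = 9.92 m/s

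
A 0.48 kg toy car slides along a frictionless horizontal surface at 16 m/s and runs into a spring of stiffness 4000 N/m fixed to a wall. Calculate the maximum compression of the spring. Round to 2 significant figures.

x = 0.18 m

All KE is stored as spring PE at maximum compression: ½mv² = ½kx²
x = v√(m/k) = 16 × √(0.48/4000) = 0.1753 m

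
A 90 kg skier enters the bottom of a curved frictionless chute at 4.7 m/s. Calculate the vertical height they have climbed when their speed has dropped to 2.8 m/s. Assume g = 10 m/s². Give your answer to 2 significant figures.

Energy balance between the two points: ½mv₁² = ½mv₂² + mgh
h = (v₁² − v₂²)/(2g) = (4.7² − 2.8²)/(2 × 10) = 0.7125 m

h = 0.71 m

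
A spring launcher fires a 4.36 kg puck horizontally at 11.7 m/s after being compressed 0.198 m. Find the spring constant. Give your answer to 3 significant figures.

k = 15200 N/m

½kx² = ½mv²
k = mv²/x² = (4.36)(11.7)²/(0.198)² = 15224 N/m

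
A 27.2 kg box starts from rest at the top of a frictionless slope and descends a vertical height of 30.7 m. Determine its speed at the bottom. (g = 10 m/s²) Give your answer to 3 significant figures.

Equating total energy at the two states: mgh = ½mv²
The mass cancels from both sides.
v = √(2gh) = √(2 × 10 × 30.7) = √614.00 = 24.78 m/s

v = 24.8 m/s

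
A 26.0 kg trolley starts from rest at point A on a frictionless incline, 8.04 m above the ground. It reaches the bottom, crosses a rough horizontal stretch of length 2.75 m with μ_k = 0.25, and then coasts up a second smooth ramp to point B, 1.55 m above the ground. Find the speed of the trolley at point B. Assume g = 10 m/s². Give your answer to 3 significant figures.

v = 10.8 m/s

Energy at A: mgh₁ = (26.0)(10)(8.04) = 2090.4 J
Friction loss: W_f = μ_k mg d = 178.8 J
At B: ½mv² + mgh₂ = mgh₁ − W_f
½mv² = 2090.4 − 178.8 − 403.00 = 1508.6 J
v = √(2 × 1508.6/26.0) = 10.77 m/s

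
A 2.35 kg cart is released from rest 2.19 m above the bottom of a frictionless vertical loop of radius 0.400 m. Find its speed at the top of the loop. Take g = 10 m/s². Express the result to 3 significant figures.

v = 5.27 m/s

Energy conservation: mgh = ½mv_top² + mg(2r)
v_top² = 2g(h − 2r) = 2(10)(2.19 − 0.8000) = 27.80
v_top = 5.273 m/s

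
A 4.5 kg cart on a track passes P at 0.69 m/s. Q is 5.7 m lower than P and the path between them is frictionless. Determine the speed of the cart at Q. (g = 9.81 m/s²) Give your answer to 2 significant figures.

v = 11 m/s

Energy conservation between the two points: ½mv₀² + mgh = ½mv²
The mass cancels from both sides.
v² = v₀² + 2gh = (0.69)² + 2(9.81)(5.7) = 112.31
v = √112.31 = 10.60 m/s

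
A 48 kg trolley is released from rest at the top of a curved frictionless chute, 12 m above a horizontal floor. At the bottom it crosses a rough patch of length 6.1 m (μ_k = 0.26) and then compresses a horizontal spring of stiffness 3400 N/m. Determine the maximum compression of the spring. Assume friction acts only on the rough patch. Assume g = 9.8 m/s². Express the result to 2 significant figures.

Initial energy: E₁ = mgh = (48)(9.8)(12) = 5644.8 J
Friction removes W_f = μ_k mg d = (0.26)(48)(9.8)(6.1) = 746.1 J
Energy reaching the spring: E = 5644.8 − 746.1 = 4898.7 J
At max compression ½kx² = E ⇒ x = √(2E/k) = √(2 × 4898.7/3400) = 1.698 m

x = 1.7 m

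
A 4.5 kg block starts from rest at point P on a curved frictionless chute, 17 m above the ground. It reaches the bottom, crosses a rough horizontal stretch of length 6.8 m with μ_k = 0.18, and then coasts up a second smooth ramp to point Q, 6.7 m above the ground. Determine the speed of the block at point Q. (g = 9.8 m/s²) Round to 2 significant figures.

v = 13 m/s

Energy at P: mgh₁ = (4.5)(9.8)(17) = 749.70 J
Friction loss: W_f = μ_k mg d = 53.98 J
At Q: ½mv² + mgh₂ = mgh₁ − W_f
½mv² = 749.70 − 53.98 − 295.47 = 400.25 J
v = √(2 × 400.25/4.5) = 13.34 m/s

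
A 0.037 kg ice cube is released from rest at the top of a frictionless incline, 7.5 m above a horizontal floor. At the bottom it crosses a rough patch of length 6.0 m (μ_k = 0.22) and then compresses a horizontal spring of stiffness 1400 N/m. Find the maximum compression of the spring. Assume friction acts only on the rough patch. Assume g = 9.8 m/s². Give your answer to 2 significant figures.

x = 0.057 m

Initial energy: E₁ = mgh = (0.037)(9.8)(7.5) = 2.7195 J
Friction removes W_f = μ_k mg d = (0.22)(0.037)(9.8)(6.0) = 0.4786 J
Energy reaching the spring: E = 2.7195 − 0.4786 = 2.2409 J
At max compression ½kx² = E ⇒ x = √(2E/k) = √(2 × 2.2409/1400) = 0.05658 m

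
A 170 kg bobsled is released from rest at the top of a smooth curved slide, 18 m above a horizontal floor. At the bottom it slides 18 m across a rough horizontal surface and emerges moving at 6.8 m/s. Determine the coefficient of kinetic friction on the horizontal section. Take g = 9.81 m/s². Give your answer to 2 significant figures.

Energy at the top = energy at the end + work done against friction:
mgh = ½mv² + μ_k m g d
mgh = 30019 J; ½mv² = 3930.4 J
W_f = 30019 − 3930.4 = 26088 J
μ_k = W_f/(mg·d) = 26088/(1668 × 18) = 0.8691

μ_k = 0.87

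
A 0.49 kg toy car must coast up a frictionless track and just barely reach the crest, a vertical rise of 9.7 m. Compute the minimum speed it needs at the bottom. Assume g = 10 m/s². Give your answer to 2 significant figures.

At the top it is momentarily at rest, so all KE converts to PE: ½mv² = mgh
v = √(2gh) = √(2 × 10 × 9.7) = 13.93 m/s

v = 14 m/s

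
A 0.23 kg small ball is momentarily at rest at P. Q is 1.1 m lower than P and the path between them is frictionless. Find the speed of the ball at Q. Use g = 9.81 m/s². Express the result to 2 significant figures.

Energy conservation between the two points: mgh = ½mv²
The mass cancels from both sides.
v = √(2gh) = √(2 × 9.81 × 1.1) = √21.582 = 4.646 m/s

v = 4.6 m/s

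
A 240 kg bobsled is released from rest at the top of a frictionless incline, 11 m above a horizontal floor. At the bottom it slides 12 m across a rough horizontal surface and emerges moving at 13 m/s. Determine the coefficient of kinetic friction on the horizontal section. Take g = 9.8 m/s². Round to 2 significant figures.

Applying the work–energy principle:
mgh = ½mv² + μ_k m g d
mgh = 25872 J; ½mv² = 20280 J
W_f = 25872 − 20280 = 5592 J
μ_k = W_f/(mg·d) = 5592/(2352 × 12) = 0.1981

μ_k = 0.20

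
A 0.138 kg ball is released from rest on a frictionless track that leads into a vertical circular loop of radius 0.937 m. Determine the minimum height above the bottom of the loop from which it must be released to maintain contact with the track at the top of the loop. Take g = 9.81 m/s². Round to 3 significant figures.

h = 2.34 m

At the top, for minimum speed gravity alone supplies the centripetal force: mg = mv_top²/r ⇒ v_top² = gr = 9.192 m²/s²
Energy conservation from release height h to the top (height 2r): mgh = ½mv_top² + mg(2r)
h = v_top²/(2g) + 2r = r/2 + 2r = 5r/2 = 2.343 m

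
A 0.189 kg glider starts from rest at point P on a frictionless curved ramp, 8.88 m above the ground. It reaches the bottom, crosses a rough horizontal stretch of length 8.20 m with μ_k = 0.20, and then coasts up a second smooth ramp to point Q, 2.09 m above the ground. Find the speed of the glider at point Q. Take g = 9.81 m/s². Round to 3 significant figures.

Energy at P: mgh₁ = (0.189)(9.81)(8.88) = 16.464 J
Friction loss: W_f = μ_k mg d = 3.041 J
At Q: ½mv² + mgh₂ = mgh₁ − W_f
½mv² = 16.464 − 3.041 − 3.8750 = 9.5486 J
v = √(2 × 9.5486/0.189) = 10.05 m/s

v = 10.1 m/s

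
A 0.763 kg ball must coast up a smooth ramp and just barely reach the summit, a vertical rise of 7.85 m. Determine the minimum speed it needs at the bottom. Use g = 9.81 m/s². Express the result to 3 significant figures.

v = 12.4 m/s

At the top it is momentarily at rest, so all KE converts to PE: ½mv² = mgh
v = √(2gh) = √(2 × 9.81 × 7.85) = 12.41 m/s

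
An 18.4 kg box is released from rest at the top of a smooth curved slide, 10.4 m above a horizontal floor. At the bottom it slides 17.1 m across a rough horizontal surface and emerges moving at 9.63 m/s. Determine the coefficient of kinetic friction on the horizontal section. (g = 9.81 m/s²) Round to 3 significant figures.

Energy bookkeeping (friction removes W_f = μ_k N d):
mgh = ½mv² + μ_k m g d
mgh = 1877.2 J; ½mv² = 853.18 J
W_f = 1877.2 − 853.18 = 1024 J
μ_k = W_f/(mg·d) = 1024/(180.5 × 17.1) = 0.3318

μ_k = 0.332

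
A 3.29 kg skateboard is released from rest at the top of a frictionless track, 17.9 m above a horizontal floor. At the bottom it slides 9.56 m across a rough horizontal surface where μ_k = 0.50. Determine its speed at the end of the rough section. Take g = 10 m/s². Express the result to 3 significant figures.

Applying the work–energy principle:
mgh = ½mv² + μ_k m g d
W_f = μ_k mg d = (0.50)(3.29)(10)(9.56) = 157.3 J
½mv² = mgh − W_f = 588.91 − 157.3 = 431.65 J
v = √(2 × 431.65/3.29) = 16.20 m/s

v = 16.2 m/s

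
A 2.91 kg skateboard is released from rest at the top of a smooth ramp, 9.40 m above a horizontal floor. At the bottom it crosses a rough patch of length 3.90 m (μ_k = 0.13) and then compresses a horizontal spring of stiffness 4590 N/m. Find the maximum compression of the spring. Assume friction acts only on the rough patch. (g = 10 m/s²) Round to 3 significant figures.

Initial energy: E₁ = mgh = (2.91)(10)(9.40) = 273.54 J
Friction removes W_f = μ_k mg d = (0.13)(2.91)(10)(3.90) = 14.75 J
Energy reaching the spring: E = 273.54 − 14.75 = 258.79 J
At max compression ½kx² = E ⇒ x = √(2E/k) = √(2 × 258.79/4590) = 0.3358 m

x = 0.336 m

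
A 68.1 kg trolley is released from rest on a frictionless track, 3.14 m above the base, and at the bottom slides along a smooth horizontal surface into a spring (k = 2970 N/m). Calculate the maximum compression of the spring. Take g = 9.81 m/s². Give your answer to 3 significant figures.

At max compression the trolley is momentarily at rest: mgh = ½kx²
x = √(2mgh/k) = √(2 × 68.1 × 9.81 × 3.14 / 2970) = 1.189 m

x = 1.19 m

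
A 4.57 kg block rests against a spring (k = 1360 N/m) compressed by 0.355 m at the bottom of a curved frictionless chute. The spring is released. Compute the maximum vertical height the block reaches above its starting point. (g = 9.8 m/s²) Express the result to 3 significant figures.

h = 1.91 m

All spring PE becomes gravitational PE at the highest point: ½kx² = mgh
h = kx²/(2mg) = (1360)(0.355)²/(2 × 4.57 × 9.8) = 1.913 m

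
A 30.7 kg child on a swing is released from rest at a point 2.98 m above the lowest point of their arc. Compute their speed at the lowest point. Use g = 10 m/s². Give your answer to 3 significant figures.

By conservation of mechanical energy, mgh = ½mv²
The mass cancels from both sides.
v = √(2gh) = √(2 × 10 × 2.98) = √59.600 = 7.720 m/s

v = 7.72 m/s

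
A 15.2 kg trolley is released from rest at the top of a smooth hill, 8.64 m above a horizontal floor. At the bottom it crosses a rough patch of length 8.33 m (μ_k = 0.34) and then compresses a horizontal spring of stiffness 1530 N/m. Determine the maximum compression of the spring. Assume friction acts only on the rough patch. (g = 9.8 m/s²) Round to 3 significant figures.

Initial energy: E₁ = mgh = (15.2)(9.8)(8.64) = 1287.0 J
Friction removes W_f = μ_k mg d = (0.34)(15.2)(9.8)(8.33) = 421.9 J
Energy reaching the spring: E = 1287.0 − 421.9 = 865.13 J
At max compression ½kx² = E ⇒ x = √(2E/k) = √(2 × 865.13/1530) = 1.063 m

x = 1.06 m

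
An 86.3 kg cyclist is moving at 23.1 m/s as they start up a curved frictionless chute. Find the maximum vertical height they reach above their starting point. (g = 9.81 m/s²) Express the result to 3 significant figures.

Setting KE at the bottom equal to PE gained: ½mv² = mgh
h = v²/(2g) = 23.1²/(2 × 9.81) = 27.20 m

h = 27.2 m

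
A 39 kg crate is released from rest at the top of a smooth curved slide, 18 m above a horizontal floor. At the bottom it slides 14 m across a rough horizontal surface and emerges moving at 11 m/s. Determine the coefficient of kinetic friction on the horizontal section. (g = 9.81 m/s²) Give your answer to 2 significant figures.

Energy at the top = energy at the end + work done against friction:
mgh = ½mv² + μ_k m g d
mgh = 6886.6 J; ½mv² = 2359.5 J
W_f = 6886.6 − 2359.5 = 4527 J
μ_k = W_f/(mg·d) = 4527/(382.6 × 14) = 0.8452

μ_k = 0.85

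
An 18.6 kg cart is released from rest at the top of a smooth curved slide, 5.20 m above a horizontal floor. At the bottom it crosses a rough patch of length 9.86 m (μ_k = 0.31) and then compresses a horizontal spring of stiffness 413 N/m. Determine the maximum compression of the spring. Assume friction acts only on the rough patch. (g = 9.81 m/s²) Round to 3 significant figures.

x = 1.38 m

Initial energy: E₁ = mgh = (18.6)(9.81)(5.20) = 948.82 J
Friction removes W_f = μ_k mg d = (0.31)(18.6)(9.81)(9.86) = 557.7 J
Energy reaching the spring: E = 948.82 − 557.7 = 391.10 J
At max compression ½kx² = E ⇒ x = √(2E/k) = √(2 × 391.10/413) = 1.376 m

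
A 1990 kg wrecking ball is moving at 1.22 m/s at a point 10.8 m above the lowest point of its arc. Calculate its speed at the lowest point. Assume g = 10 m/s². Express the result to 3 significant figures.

Mechanical energy is conserved (no friction): ½mv₀² + mgh = ½mv²
v² = v₀² + 2gh = (1.22)² + 2(10)(10.8) = 217.49
v = √217.49 = 14.75 m/s

v = 14.7 m/s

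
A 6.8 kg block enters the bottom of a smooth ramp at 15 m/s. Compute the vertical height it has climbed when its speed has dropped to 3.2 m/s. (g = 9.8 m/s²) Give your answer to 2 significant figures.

Conservation of energy: ½mv₁² = ½mv₂² + mgh
h = (v₁² − v₂²)/(2g) = (15² − 3.2²)/(2 × 9.8) = 10.96 m

h = 11 m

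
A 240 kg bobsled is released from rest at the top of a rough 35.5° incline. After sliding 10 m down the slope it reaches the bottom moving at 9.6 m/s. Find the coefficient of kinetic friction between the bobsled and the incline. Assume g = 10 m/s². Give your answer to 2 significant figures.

μ_k = 0.15

The energy dissipated by friction is the PE lost minus the KE gained:
mgL sinθ = 13937 J; ½mv² = 11059 J
W_f = 13937 − 11059 = 2878 J
μ_k = W_f/(mg cosθ · L) = 2878/(1954 × 10) = 0.1473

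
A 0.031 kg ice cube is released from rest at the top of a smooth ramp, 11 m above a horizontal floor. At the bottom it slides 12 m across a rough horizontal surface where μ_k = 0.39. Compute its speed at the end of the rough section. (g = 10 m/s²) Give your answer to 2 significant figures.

v = 11 m/s

Energy bookkeeping (friction removes W_f = μ_k N d):
mgh = ½mv² + μ_k m g d
W_f = μ_k mg d = (0.39)(0.031)(10)(12) = 1.451 J
½mv² = mgh − W_f = 3.4100 − 1.451 = 1.9592 J
v = √(2 × 1.9592/0.031) = 11.24 m/s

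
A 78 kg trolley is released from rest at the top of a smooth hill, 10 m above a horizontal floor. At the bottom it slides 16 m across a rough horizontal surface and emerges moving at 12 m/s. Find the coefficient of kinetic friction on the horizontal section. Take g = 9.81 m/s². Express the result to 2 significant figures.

μ_k = 0.17

Applying the work–energy principle:
mgh = ½mv² + μ_k m g d
mgh = 7651.8 J; ½mv² = 5616.0 J
W_f = 7651.8 − 5616.0 = 2036 J
μ_k = W_f/(mg·d) = 2036/(765.2 × 16) = 0.1663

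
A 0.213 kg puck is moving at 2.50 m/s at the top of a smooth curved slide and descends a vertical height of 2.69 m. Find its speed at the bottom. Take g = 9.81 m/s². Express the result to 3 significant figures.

Mechanical energy is conserved (no friction): ½mv₀² + mgh = ½mv²
v² = v₀² + 2gh = (2.50)² + 2(9.81)(2.69) = 59.028
v = √59.028 = 7.683 m/s

v = 7.68 m/s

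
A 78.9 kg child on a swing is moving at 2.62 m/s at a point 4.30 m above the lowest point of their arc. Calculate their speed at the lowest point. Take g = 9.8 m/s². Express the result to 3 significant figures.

v = 9.55 m/s

Mechanical energy is conserved (no friction): ½mv₀² + mgh = ½mv²
v² = v₀² + 2gh = (2.62)² + 2(9.8)(4.30) = 91.144
v = √91.144 = 9.547 m/s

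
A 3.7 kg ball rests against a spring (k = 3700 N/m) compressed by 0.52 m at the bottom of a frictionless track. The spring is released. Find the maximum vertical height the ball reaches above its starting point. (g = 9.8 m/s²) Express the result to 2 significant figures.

Energy conservation from release to the highest point: ½kx² = mgh
h = kx²/(2mg) = (3700)(0.52)²/(2 × 3.7 × 9.8) = 13.80 m

h = 14 m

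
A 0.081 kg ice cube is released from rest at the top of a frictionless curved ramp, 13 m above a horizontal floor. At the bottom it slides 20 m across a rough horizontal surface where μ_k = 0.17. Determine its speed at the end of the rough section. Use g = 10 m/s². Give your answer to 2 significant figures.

Energy bookkeeping (friction removes W_f = μ_k N d):
mgh = ½mv² + μ_k m g d
W_f = μ_k mg d = (0.17)(0.081)(10)(20) = 2.754 J
½mv² = mgh − W_f = 10.530 − 2.754 = 7.7760 J
v = √(2 × 7.7760/0.081) = 13.86 m/s

v = 14 m/s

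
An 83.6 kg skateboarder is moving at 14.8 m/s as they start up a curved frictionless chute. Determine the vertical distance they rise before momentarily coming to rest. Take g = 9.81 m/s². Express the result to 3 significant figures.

By energy conservation, ½mv² = mgh
h = v²/(2g) = 14.8²/(2 × 9.81) = 11.16 m

h = 11.2 m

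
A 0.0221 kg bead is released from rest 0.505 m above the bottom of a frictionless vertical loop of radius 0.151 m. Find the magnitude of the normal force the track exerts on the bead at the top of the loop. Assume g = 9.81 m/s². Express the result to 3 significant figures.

Energy from release to top (height 2r): mgh = ½mv_top² + mg(2r)
v_top² = 2g(h − 2r) = 2(9.81)(0.505 − 0.3020) = 3.9829 m²/s²
At the top, both N and weight point toward the centre: N + mg = mv_top²/r
N = m(v_top²/r − g) = 0.0221(3.9829/0.151 − 9.81) = 0.3661 N

N = 0.366 N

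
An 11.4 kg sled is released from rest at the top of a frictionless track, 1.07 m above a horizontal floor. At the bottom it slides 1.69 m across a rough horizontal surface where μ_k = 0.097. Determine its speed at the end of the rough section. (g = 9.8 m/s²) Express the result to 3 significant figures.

v = 4.21 m/s

Energy at the top = energy at the end + work done against friction:
mgh = ½mv² + μ_k m g d
W_f = μ_k mg d = (0.097)(11.4)(9.8)(1.69) = 18.31 J
½mv² = mgh − W_f = 119.54 − 18.31 = 101.23 J
v = √(2 × 101.23/11.4) = 4.214 m/s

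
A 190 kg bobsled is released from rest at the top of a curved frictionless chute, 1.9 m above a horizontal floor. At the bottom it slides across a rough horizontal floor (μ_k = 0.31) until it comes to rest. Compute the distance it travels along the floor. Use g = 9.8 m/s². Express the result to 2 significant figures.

Energy bookkeeping (friction removes W_f = μ_k N d):
At rest all PE has been dissipated by friction: mgh = μ_k m g d
d = h/μ_k = 1.9/0.31 = 6.129 m

d = 6.1 m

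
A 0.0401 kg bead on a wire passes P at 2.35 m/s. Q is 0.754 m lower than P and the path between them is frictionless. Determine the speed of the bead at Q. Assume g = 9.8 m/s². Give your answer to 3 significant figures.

v = 4.51 m/s

Mechanical energy is conserved (no friction): ½mv₀² + mgh = ½mv²
v² = v₀² + 2gh = (2.35)² + 2(9.8)(0.754) = 20.301
v = √20.301 = 4.506 m/s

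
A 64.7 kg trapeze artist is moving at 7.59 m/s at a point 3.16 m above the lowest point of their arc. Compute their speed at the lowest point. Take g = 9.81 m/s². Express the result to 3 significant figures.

v = 10.9 m/s

Equating total energy at the two states: ½mv₀² + mgh = ½mv²
v² = v₀² + 2gh = (7.59)² + 2(9.81)(3.16) = 119.61
v = √119.61 = 10.94 m/s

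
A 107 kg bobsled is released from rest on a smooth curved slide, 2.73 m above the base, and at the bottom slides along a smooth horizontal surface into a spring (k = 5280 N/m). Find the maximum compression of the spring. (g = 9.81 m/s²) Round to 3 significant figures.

x = 1.04 m

At max compression the bobsled is momentarily at rest: mgh = ½kx²
x = √(2mgh/k) = √(2 × 107 × 9.81 × 2.73 / 5280) = 1.042 m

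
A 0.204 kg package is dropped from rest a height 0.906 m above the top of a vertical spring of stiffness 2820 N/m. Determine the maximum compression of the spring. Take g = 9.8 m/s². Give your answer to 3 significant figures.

Take the reference level at the top of the uncompressed spring. At max compression the package has fallen H + x and is momentarily at rest:
mg(H + x) = ½kx²
½(2820)x² − (0.204)(9.8)x − (0.204)(9.8)(0.906) = 0
1410x² − 1.999x − 1.811 = 0
x = [1.999 + √(3.997 + 10216)]/(2 × 1410) = 0.03656 m

x = 0.0366 m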